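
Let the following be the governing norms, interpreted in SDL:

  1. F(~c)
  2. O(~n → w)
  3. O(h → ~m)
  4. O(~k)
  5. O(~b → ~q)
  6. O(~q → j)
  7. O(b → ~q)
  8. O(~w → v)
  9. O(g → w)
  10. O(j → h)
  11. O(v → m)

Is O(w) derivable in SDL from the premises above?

Premises 5 and 7 cover both cases: O(~b → ~q) and O(b → ~q). Since ~b ∨ b is a tautology, O(~q) follows.
With premise 6, O(~q → j), the K-axiom yields O(j).
From O(j) and premise 10, O(j → h), we obtain O(h).
Applying K to premise 3 (O(h → ~m)) and O(h) yields O(~m).
The contrapositive of premise 11 (O(v → m)) is O(~m → ~v), and O(~m) is already established, so O(~v).
Premise 8, O(~w → v), contraposes to O(~v → w); with O(~v) we get O(w).
Premises 1, 2, 4, 9 do not contribute to this derivation.
So O(w) follows.

Yes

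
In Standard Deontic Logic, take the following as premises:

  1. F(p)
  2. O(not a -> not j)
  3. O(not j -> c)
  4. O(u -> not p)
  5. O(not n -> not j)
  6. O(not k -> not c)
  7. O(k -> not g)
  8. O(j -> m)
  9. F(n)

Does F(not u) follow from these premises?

Premise 4 is O(u -> not p); even if O(not p) held, inferring O(u) would be affirming the consequent — invalid.
No other premise forces O(u). An ideal world satisfying every premise can still have not u true, so F(not u) is not derivable.

No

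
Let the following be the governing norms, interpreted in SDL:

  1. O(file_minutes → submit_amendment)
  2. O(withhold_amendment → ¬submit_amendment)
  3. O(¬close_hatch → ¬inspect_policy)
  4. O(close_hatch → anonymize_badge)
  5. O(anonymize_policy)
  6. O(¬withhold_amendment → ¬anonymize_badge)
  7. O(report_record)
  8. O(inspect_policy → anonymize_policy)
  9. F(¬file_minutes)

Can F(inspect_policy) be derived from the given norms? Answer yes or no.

Yes

F(¬file_minutes) at premise 9 means O(file_minutes).
With premise 1, O(file_minutes → submit_amendment), the K-axiom yields O(submit_amendment).
Premise 2, O(withhold_amendment → ¬submit_amendment), contraposes to O(submit_amendment → ¬withhold_amendment); with O(submit_amendment) we get O(¬withhold_amendment).
Premise 6 is O(¬withhold_amendment → ¬anonymize_badge); since O(¬withhold_amendment), deontic closure gives O(¬anonymize_badge).
Premise 4, O(close_hatch → anonymize_badge), contraposes to O(¬anonymize_badge → ¬close_hatch); with O(¬anonymize_badge) we get O(¬close_hatch).
From O(¬close_hatch) and premise 3, O(¬close_hatch → ¬inspect_policy), we obtain O(¬inspect_policy).
Premises 5, 7, 8 do not contribute to this derivation.
So O(¬inspect_policy) holds, i.e. F(inspect_policy). The claim follows.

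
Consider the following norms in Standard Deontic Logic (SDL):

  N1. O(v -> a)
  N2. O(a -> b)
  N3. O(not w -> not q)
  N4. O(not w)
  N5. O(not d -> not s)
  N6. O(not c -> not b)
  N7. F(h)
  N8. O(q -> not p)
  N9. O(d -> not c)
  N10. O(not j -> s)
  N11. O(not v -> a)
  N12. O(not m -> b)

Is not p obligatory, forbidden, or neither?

Neither

Premise 8 is O(q -> not p), but O(q) is not derivable from the premises, so it does not yield O(not p).
No premise or chain of K-axiom applications forces O(not p), and none forces O(p). So not p is neither obligatory nor forbidden under these norms.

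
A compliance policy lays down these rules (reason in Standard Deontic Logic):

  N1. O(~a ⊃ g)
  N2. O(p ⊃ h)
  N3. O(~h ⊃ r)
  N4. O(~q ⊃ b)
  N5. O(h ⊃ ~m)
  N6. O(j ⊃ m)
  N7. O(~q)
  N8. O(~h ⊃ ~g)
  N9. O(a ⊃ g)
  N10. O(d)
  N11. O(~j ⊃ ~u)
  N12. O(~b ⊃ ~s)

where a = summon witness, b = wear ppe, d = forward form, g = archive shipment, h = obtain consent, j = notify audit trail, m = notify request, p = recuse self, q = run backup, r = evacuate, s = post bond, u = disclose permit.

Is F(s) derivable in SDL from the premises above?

Premise 12 is O(~b ⊃ ~s), but O(~b) is not derivable from the premises, so it does not yield O(~s).
No other premise forces O(~s). An ideal world satisfying every premise can still have s true, so F(s) is not derivable.

No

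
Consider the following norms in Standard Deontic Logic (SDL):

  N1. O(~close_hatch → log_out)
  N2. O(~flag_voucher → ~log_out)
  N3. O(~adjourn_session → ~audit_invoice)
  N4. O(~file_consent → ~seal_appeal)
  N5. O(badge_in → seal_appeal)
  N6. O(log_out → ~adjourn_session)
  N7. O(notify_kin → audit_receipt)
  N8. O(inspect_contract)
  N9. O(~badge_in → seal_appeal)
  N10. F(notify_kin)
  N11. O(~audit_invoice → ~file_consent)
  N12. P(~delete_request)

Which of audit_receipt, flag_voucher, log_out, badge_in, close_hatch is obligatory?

close_hatch

Premises 5 and 9 cover both cases: O(badge_in → seal_appeal) and O(~badge_in → seal_appeal). Since badge_in ∨ ~badge_in is a tautology, O(seal_appeal) follows.
The contrapositive of premise 4 (O(~file_consent → ~seal_appeal)) is O(seal_appeal → file_consent), and O(seal_appeal) is already established, so O(file_consent).
Premise 11 is O(~audit_invoice → ~file_consent); contrapositively O(file_consent → audit_invoice). Since O(file_consent) holds, K gives O(audit_invoice).
The contrapositive of premise 3 (O(~adjourn_session → ~audit_invoice)) is O(audit_invoice → adjourn_session), and O(audit_invoice) is already established, so O(adjourn_session).
Premise 6 is O(log_out → ~adjourn_session); contrapositively O(adjourn_session → ~log_out). Since O(adjourn_session) holds, K gives O(~log_out).
Premise 1, O(~close_hatch → log_out), contraposes to O(~log_out → close_hatch); with O(~log_out) we get O(close_hatch).
So O(close_hatch) holds — close_hatch is obligatory. None of the other listed options is made obligatory by any chain of premises.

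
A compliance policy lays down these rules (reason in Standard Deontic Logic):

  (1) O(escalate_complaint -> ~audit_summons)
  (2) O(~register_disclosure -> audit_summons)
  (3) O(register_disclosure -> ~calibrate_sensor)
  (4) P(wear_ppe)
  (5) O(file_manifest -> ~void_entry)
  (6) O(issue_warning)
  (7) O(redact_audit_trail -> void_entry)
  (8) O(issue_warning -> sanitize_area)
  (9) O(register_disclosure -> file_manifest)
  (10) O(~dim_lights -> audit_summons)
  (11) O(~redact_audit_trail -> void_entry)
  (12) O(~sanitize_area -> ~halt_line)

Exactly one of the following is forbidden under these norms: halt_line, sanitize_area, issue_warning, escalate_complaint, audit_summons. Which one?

escalate_complaint

Premises 11 and 7 cover both cases: O(~redact_audit_trail -> void_entry) and O(redact_audit_trail -> void_entry). Since ~redact_audit_trail ∨ redact_audit_trail is a tautology, O(void_entry) follows.
The contrapositive of premise 5 (O(file_manifest -> ~void_entry)) is O(void_entry -> ~file_manifest), and O(void_entry) is already established, so O(~file_manifest).
Premise 9 is O(register_disclosure -> file_manifest); contrapositively O(~file_manifest -> ~register_disclosure). Since O(~file_manifest) holds, K gives O(~register_disclosure).
Premise 2 is O(~register_disclosure -> audit_summons); since O(~register_disclosure), deontic closure gives O(audit_summons).
Premise 1, O(escalate_complaint -> ~audit_summons), contraposes to O(audit_summons -> ~escalate_complaint); with O(audit_summons) we get O(~escalate_complaint).
So O(~escalate_complaint) holds, i.e. escalate_complaint is forbidden. None of the other listed options is forbidden under the premises.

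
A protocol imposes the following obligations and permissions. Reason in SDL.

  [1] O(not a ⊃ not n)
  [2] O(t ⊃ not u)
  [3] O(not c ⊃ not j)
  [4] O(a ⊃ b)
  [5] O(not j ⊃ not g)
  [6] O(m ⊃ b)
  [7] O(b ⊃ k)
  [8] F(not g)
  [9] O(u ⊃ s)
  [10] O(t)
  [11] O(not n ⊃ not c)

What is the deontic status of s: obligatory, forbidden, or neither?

Premise 9 is O(u ⊃ s), but O(u) is not derivable from the premises, so it does not yield O(s).
No premise or chain of K-axiom applications forces O(s), and none forces O(not s). So s is neither obligatory nor forbidden under these norms.

Neither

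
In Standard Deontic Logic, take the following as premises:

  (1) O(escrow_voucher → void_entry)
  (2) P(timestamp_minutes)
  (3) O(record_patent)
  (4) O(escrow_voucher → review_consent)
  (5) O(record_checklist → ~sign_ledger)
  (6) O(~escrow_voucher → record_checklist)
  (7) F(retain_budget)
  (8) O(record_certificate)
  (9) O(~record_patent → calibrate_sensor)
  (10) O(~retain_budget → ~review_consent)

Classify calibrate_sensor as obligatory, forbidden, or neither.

Neither

Premise 9 is O(~record_patent → calibrate_sensor), but O(~record_patent) is not derivable from the premises, so it does not yield O(calibrate_sensor).
No premise or chain of K-axiom applications forces O(calibrate_sensor), and none forces O(~calibrate_sensor). So calibrate_sensor is neither obligatory nor forbidden under these norms.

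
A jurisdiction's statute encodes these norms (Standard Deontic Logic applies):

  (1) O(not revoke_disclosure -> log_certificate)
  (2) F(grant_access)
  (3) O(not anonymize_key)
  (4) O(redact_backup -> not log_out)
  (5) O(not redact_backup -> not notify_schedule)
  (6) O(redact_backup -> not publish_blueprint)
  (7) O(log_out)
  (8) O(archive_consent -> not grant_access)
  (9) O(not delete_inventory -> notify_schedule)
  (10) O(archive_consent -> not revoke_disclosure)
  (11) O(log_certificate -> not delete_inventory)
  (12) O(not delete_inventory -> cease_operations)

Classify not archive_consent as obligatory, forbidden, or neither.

Premise 7 gives O(log_out).
The contrapositive of premise 4 (O(redact_backup -> not log_out)) is O(log_out -> not redact_backup), and O(log_out) is already established, so O(not redact_backup).
With premise 5, O(not redact_backup -> not notify_schedule), the K-axiom yields O(not notify_schedule).
Premise 9, O(not delete_inventory -> notify_schedule), contraposes to O(not notify_schedule -> delete_inventory); with O(not notify_schedule) we get O(delete_inventory).
Premise 11, O(log_certificate -> not delete_inventory), contraposes to O(delete_inventory -> not log_certificate); with O(delete_inventory) we get O(not log_certificate).
The contrapositive of premise 1 (O(not revoke_disclosure -> log_certificate)) is O(not log_certificate -> revoke_disclosure), and O(not log_certificate) is already established, so O(revoke_disclosure).
Premise 10, O(archive_consent -> not revoke_disclosure), contraposes to O(revoke_disclosure -> not archive_consent); with O(revoke_disclosure) we get O(not archive_consent).
Premises 2, 3, 6, 8, 12 do not contribute to this derivation.
Hence not archive_consent is obligatory.

Obligatory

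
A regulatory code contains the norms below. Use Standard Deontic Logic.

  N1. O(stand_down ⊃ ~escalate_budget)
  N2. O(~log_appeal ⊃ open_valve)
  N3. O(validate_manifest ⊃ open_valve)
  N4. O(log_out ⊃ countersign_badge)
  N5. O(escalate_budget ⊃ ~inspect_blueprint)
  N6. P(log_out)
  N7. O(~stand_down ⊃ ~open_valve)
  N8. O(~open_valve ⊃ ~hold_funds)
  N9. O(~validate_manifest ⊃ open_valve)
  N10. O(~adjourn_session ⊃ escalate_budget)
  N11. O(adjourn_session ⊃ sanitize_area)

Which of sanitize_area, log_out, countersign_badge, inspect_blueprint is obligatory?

Premises 9 and 3 are O(~validate_manifest ⊃ open_valve) and O(validate_manifest ⊃ open_valve); every ideal world satisfies ~validate_manifest or validate_manifest, so in either case open_valve holds — hence O(open_valve).
The contrapositive of premise 7 (O(~stand_down ⊃ ~open_valve)) is O(open_valve ⊃ stand_down), and O(open_valve) is already established, so O(stand_down).
Premise 1 is O(stand_down ⊃ ~escalate_budget); since O(stand_down), deontic closure gives O(~escalate_budget).
Premise 10, O(~adjourn_session ⊃ escalate_budget), contraposes to O(~escalate_budget ⊃ adjourn_session); with O(~escalate_budget) we get O(adjourn_session).
Premise 11 is O(adjourn_session ⊃ sanitize_area); since O(adjourn_session), deontic closure gives O(sanitize_area).
So O(sanitize_area) holds — sanitize_area is obligatory. None of the other listed options is made obligatory by any chain of premises.

sanitize_area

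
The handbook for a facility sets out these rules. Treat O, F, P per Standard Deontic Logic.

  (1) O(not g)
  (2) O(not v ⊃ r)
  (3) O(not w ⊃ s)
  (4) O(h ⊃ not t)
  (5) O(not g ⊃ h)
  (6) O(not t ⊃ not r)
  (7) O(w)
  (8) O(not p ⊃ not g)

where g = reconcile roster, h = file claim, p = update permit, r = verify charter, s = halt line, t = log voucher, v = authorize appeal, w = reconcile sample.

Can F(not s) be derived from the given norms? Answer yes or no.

Premise 3 is O(not w ⊃ s), but O(not w) is not derivable from the premises, so it does not yield O(s).
No other premise forces O(s). An ideal world satisfying every premise can still have not s true, so F(not s) is not derivable.

No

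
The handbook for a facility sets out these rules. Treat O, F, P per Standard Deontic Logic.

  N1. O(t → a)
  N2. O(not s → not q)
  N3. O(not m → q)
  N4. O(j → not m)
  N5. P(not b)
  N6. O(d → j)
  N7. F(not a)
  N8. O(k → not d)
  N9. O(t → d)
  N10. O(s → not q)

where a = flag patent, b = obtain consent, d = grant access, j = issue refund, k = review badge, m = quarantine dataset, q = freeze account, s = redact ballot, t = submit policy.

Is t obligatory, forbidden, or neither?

Premises 2 and 10 cover both cases: O(not s → not q) and O(s → not q). Since not s ∨ s is a tautology, O(not q) follows.
The contrapositive of premise 3 (O(not m → q)) is O(not q → m), and O(not q) is already established, so O(m).
Premise 4 is O(j → not m); contrapositively O(m → not j). Since O(m) holds, K gives O(not j).
Premise 6 is O(d → j); contrapositively O(not j → not d). Since O(not j) holds, K gives O(not d).
Premise 9, O(t → d), contraposes to O(not d → not t); with O(not d) we get O(not t).
Premises 1, 5, 7, 8 do not contribute to this derivation.
Thus O(not t), which is F(t): t is forbidden.

Forbidden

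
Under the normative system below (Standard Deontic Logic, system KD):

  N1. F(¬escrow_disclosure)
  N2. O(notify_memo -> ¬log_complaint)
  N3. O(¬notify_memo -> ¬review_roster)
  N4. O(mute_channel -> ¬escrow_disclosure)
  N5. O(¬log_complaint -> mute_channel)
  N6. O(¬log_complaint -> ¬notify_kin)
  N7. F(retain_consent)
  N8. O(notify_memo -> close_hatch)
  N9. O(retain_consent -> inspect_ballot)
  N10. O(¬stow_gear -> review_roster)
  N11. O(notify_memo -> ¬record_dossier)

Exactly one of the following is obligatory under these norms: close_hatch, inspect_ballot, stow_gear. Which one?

F(¬escrow_disclosure) at premise 1 means O(escrow_disclosure).
Premise 4, O(mute_channel -> ¬escrow_disclosure), contraposes to O(escrow_disclosure -> ¬mute_channel); with O(escrow_disclosure) we get O(¬mute_channel).
Premise 5, O(¬log_complaint -> mute_channel), contraposes to O(¬mute_channel -> log_complaint); with O(¬mute_channel) we get O(log_complaint).
The contrapositive of premise 2 (O(notify_memo -> ¬log_complaint)) is O(log_complaint -> ¬notify_memo), and O(log_complaint) is already established, so O(¬notify_memo).
Premise 3 is O(¬notify_memo -> ¬review_roster); since O(¬notify_memo), deontic closure gives O(¬review_roster).
Premise 10 is O(¬stow_gear -> review_roster); contrapositively O(¬review_roster -> stow_gear). Since O(¬review_roster) holds, K gives O(stow_gear).
So O(stow_gear) holds — stow_gear is obligatory. None of the other listed options is made obligatory by any chain of premises.

stow_gear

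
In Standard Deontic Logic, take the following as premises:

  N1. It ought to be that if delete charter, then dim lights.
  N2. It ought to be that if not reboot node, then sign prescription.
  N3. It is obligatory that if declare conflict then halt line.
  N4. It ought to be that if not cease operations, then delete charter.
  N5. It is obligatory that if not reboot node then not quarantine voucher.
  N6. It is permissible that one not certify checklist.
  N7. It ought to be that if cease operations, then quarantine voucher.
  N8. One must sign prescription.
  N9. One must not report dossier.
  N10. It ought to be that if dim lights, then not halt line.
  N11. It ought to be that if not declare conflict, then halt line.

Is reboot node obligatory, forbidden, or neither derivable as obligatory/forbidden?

Obligatory

Premises 11 and 3 cover both cases: O(¬declare_conflict → halt_line) and O(declare_conflict → halt_line). Since ¬declare_conflict ∨ declare_conflict is a tautology, O(halt_line) follows.
The contrapositive of premise 10 (O(dim_lights → ¬halt_line)) is O(halt_line → ¬dim_lights), and O(halt_line) is already established, so O(¬dim_lights).
Premise 1 is O(delete_charter → dim_lights); contrapositively O(¬dim_lights → ¬delete_charter). Since O(¬dim_lights) holds, K gives O(¬delete_charter).
Premise 4 is O(¬cease_operations → delete_charter); contrapositively O(¬delete_charter → cease_operations). Since O(¬delete_charter) holds, K gives O(cease_operations).
Applying K to premise 7 (O(cease_operations → quarantine_voucher)) and O(cease_operations) yields O(quarantine_voucher).
The contrapositive of premise 5 (O(¬reboot_node → ¬quarantine_voucher)) is O(quarantine_voucher → reboot_node), and O(quarantine_voucher) is already established, so O(reboot_node).
Premises 2, 6, 8, 9 do not contribute to this derivation.
Hence reboot_node is obligatory.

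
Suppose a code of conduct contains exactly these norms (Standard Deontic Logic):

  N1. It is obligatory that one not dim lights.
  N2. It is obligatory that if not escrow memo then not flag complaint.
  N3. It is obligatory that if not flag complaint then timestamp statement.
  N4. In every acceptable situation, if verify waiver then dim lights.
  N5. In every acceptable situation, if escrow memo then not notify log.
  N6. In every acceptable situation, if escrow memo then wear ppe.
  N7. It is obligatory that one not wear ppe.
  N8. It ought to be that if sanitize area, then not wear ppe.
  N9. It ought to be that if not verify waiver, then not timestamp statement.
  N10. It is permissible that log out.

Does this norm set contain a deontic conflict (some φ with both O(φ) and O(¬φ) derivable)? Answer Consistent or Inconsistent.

Premise 7 states O(¬wear_ppe) outright.
The contrapositive of premise 6 (O(escrow_memo → wear_ppe)) is O(¬wear_ppe → ¬escrow_memo), and O(¬wear_ppe) is already established, so O(¬escrow_memo).
With premise 2, O(¬escrow_memo → ¬flag_complaint), the K-axiom yields O(¬flag_complaint).
With premise 3, O(¬flag_complaint → timestamp_statement), the K-axiom yields O(timestamp_statement).
Premise 9, O(¬verify_waiver → ¬timestamp_statement), contraposes to O(timestamp_statement → verify_waiver); with O(timestamp_statement) we get O(verify_waiver).
With premise 4, O(verify_waiver → dim_lights), the K-axiom yields O(dim_lights).
But premise 1 directly asserts O(¬dim_lights).
We now have both O(dim_lights) and O(¬dim_lights) — dim_lights is simultaneously obligatory and forbidden, violating the D-axiom.

Inconsistent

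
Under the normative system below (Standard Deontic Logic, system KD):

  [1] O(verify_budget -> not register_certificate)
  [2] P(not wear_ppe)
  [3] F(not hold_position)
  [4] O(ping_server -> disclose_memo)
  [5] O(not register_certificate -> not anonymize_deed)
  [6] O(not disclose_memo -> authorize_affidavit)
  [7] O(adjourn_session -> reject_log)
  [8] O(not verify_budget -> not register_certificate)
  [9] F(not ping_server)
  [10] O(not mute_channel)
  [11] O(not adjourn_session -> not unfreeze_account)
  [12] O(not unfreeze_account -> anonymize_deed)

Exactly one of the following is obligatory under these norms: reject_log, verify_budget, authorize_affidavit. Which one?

Premises 1 and 8 are O(verify_budget -> not register_certificate) and O(not verify_budget -> not register_certificate); every ideal world satisfies verify_budget or not verify_budget, so in either case not register_certificate holds — hence O(not register_certificate).
Premise 5 is O(not register_certificate -> not anonymize_deed); since O(not register_certificate), deontic closure gives O(not anonymize_deed).
Premise 12, O(not unfreeze_account -> anonymize_deed), contraposes to O(not anonymize_deed -> unfreeze_account); with O(not anonymize_deed) we get O(unfreeze_account).
Premise 11 is O(not adjourn_session -> not unfreeze_account); contrapositively O(unfreeze_account -> adjourn_session). Since O(unfreeze_account) holds, K gives O(adjourn_session).
Premise 7 is O(adjourn_session -> reject_log); since O(adjourn_session), deontic closure gives O(reject_log).
So O(reject_log) holds — reject_log is obligatory. None of the other listed options is made obligatory by any chain of premises.

reject_log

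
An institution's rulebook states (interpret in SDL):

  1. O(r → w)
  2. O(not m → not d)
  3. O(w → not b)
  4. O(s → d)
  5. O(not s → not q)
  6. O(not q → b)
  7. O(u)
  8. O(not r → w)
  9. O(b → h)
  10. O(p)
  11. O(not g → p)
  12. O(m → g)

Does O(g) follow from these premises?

Yes

By case analysis on not r: premise 8 gives O(not r → w) and premise 1 gives O(r → w), so O(w) either way.
Premise 3 is O(w → not b); since O(w), deontic closure gives O(not b).
Premise 6 is O(not q → b); contrapositively O(not b → q). Since O(not b) holds, K gives O(q).
Premise 5 is O(not s → not q); contrapositively O(q → s). Since O(q) holds, K gives O(s).
From O(s) and premise 4, O(s → d), we obtain O(d).
The contrapositive of premise 2 (O(not m → not d)) is O(d → m), and O(d) is already established, so O(m).
Applying K to premise 12 (O(m → g)) and O(m) yields O(g).
Premises 7, 9, 10, 11 do not contribute to this derivation.
So O(g) follows.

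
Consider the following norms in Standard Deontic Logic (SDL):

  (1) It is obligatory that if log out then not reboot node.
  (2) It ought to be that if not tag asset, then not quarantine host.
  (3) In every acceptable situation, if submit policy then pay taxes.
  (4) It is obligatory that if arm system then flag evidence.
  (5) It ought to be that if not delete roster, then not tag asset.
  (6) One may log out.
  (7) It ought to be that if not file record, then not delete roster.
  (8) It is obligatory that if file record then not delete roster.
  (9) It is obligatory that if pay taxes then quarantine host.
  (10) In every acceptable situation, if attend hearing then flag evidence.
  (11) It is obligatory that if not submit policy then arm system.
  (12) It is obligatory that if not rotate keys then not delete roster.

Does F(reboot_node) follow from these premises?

No

Premise 1 is O(log_out → ¬reboot_node), but O(log_out) is not derivable from the premises (the permission P(log_out) asserts only ¬O(¬log_out), not O(log_out)), so it does not yield O(¬reboot_node).
No other premise forces O(¬reboot_node). An ideal world satisfying every premise can still have reboot_node true, so F(reboot_node) is not derivable.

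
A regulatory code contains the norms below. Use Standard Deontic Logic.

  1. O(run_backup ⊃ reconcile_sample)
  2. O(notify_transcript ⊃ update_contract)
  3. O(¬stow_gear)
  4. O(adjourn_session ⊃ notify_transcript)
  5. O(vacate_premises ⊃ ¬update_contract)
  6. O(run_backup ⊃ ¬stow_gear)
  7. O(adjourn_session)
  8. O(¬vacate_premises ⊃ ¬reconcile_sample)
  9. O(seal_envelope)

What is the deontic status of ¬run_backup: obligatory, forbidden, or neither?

Obligatory

From premise 7 we have O(adjourn_session).
From O(adjourn_session) and premise 4, O(adjourn_session ⊃ notify_transcript), we obtain O(notify_transcript).
Applying K to premise 2 (O(notify_transcript ⊃ update_contract)) and O(notify_transcript) yields O(update_contract).
Premise 5, O(vacate_premises ⊃ ¬update_contract), contraposes to O(update_contract ⊃ ¬vacate_premises); with O(update_contract) we get O(¬vacate_premises).
With premise 8, O(¬vacate_premises ⊃ ¬reconcile_sample), the K-axiom yields O(¬reconcile_sample).
The contrapositive of premise 1 (O(run_backup ⊃ reconcile_sample)) is O(¬reconcile_sample ⊃ ¬run_backup), and O(¬reconcile_sample) is already established, so O(¬run_backup).
Premises 3, 6, 9 do not contribute to this derivation.
Hence ¬run_backup is obligatory.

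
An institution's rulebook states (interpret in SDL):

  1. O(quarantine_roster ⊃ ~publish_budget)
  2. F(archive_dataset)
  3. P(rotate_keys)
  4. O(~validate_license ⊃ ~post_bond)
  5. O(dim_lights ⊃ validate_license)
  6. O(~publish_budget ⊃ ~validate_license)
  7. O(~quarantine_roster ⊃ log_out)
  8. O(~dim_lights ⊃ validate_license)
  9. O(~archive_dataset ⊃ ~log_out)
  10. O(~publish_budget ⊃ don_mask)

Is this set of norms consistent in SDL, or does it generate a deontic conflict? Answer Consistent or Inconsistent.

Premises 8 and 5 are O(~dim_lights ⊃ validate_license) and O(dim_lights ⊃ validate_license); every ideal world satisfies ~dim_lights or dim_lights, so in either case validate_license holds — hence O(validate_license).
Premise 6 is O(~publish_budget ⊃ ~validate_license); contrapositively O(validate_license ⊃ publish_budget). Since O(validate_license) holds, K gives O(publish_budget).
Premise 1, O(quarantine_roster ⊃ ~publish_budget), contraposes to O(publish_budget ⊃ ~quarantine_roster); with O(publish_budget) we get O(~quarantine_roster).
From O(~quarantine_roster) and premise 7, O(~quarantine_roster ⊃ log_out), we obtain O(log_out).
The contrapositive of premise 9 (O(~archive_dataset ⊃ ~log_out)) is O(log_out ⊃ archive_dataset), and O(log_out) is already established, so O(archive_dataset).
Yet premise 2 is F(archive_dataset), i.e. O(~archive_dataset).
We now have both O(archive_dataset) and O(~archive_dataset) — archive_dataset is simultaneously obligatory and forbidden, violating the D-axiom.

Inconsistent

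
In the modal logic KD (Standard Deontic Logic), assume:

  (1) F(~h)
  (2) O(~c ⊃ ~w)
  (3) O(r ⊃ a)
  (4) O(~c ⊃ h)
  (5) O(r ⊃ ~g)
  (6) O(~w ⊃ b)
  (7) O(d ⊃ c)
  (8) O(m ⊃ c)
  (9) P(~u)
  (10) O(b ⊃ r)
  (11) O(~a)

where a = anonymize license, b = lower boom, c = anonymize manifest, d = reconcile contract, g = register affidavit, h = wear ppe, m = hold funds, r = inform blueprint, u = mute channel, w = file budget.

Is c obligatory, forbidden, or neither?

Premise 11 gives O(~a).
The contrapositive of premise 3 (O(r ⊃ a)) is O(~a ⊃ ~r), and O(~a) is already established, so O(~r).
The contrapositive of premise 10 (O(b ⊃ r)) is O(~r ⊃ ~b), and O(~r) is already established, so O(~b).
Premise 6, O(~w ⊃ b), contraposes to O(~b ⊃ w); with O(~b) we get O(w).
Premise 2 is O(~c ⊃ ~w); contrapositively O(w ⊃ c). Since O(w) holds, K gives O(c).
Premises 1, 4, 5, 7, 8, 9 do not contribute to this derivation.
Hence c is obligatory.

Obligatory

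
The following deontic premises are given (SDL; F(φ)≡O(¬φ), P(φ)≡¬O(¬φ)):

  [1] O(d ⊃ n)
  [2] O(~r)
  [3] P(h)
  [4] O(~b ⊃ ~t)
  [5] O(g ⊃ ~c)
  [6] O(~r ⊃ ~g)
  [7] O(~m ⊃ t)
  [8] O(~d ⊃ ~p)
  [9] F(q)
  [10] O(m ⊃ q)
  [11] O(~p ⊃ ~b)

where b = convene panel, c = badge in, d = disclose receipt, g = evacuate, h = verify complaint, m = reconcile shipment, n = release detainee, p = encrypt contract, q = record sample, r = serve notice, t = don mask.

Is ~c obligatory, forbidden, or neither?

Neither

Premise 5 is O(g ⊃ ~c), but O(g) is not derivable from the premises, so it does not yield O(~c).
No premise or chain of K-axiom applications forces O(~c), and none forces O(c). So ~c is neither obligatory nor forbidden under these norms.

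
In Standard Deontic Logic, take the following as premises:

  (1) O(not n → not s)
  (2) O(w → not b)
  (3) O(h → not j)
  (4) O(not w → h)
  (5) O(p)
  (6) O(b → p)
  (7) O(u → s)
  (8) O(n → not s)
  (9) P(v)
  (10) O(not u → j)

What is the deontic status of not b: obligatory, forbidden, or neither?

By case analysis on n: premise 8 gives O(n → not s) and premise 1 gives O(not n → not s), so O(not s) either way.
The contrapositive of premise 7 (O(u → s)) is O(not s → not u), and O(not s) is already established, so O(not u).
With premise 10, O(not u → j), the K-axiom yields O(j).
Premise 3 is O(h → not j); contrapositively O(j → not h). Since O(j) holds, K gives O(not h).
Premise 4, O(not w → h), contraposes to O(not h → w); with O(not h) we get O(w).
With premise 2, O(w → not b), the K-axiom yields O(not b).
Premises 5, 6, 9 do not contribute to this derivation.
Hence not b is obligatory.

Obligatory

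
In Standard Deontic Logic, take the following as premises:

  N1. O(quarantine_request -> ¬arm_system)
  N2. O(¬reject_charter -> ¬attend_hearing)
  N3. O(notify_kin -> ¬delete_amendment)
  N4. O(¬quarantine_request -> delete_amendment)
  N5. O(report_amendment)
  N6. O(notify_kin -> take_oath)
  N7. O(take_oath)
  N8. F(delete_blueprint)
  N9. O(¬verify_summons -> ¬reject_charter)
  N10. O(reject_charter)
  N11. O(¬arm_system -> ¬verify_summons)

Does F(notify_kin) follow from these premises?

Yes

Premise 10 states O(reject_charter) outright.
Premise 9 is O(¬verify_summons -> ¬reject_charter); contrapositively O(reject_charter -> verify_summons). Since O(reject_charter) holds, K gives O(verify_summons).
Premise 11, O(¬arm_system -> ¬verify_summons), contraposes to O(verify_summons -> arm_system); with O(verify_summons) we get O(arm_system).
Premise 1, O(quarantine_request -> ¬arm_system), contraposes to O(arm_system -> ¬quarantine_request); with O(arm_system) we get O(¬quarantine_request).
With premise 4, O(¬quarantine_request -> delete_amendment), the K-axiom yields O(delete_amendment).
Premise 3, O(notify_kin -> ¬delete_amendment), contraposes to O(delete_amendment -> ¬notify_kin); with O(delete_amendment) we get O(¬notify_kin).
Premises 2, 5, 6, 7, 8 do not contribute to this derivation.
So O(¬notify_kin) holds, i.e. F(notify_kin). The claim follows.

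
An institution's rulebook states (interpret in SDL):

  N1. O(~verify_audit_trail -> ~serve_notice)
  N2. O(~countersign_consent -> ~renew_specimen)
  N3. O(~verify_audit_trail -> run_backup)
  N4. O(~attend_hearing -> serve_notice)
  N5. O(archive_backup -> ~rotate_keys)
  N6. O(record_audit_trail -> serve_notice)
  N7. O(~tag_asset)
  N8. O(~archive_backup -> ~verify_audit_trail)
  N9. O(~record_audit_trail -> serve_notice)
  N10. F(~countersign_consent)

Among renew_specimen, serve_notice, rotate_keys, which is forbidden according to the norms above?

rotate_keys

Premises 9 and 6 are O(~record_audit_trail -> serve_notice) and O(record_audit_trail -> serve_notice); every ideal world satisfies ~record_audit_trail or record_audit_trail, so in either case serve_notice holds — hence O(serve_notice).
Premise 1, O(~verify_audit_trail -> ~serve_notice), contraposes to O(serve_notice -> verify_audit_trail); with O(serve_notice) we get O(verify_audit_trail).
Premise 8, O(~archive_backup -> ~verify_audit_trail), contraposes to O(verify_audit_trail -> archive_backup); with O(verify_audit_trail) we get O(archive_backup).
Applying K to premise 5 (O(archive_backup -> ~rotate_keys)) and O(archive_backup) yields O(~rotate_keys).
So O(~rotate_keys) holds, i.e. rotate_keys is forbidden. None of the other listed options is forbidden under the premises.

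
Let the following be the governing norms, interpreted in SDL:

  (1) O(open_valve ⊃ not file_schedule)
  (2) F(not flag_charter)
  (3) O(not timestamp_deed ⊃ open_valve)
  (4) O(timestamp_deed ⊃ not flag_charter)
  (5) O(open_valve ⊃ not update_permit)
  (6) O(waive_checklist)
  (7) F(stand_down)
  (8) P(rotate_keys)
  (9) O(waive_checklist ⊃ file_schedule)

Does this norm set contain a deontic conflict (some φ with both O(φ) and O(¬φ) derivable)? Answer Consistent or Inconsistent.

Inconsistent

From premise 6 we have O(waive_checklist).
With premise 9, O(waive_checklist ⊃ file_schedule), the K-axiom yields O(file_schedule).
The contrapositive of premise 1 (O(open_valve ⊃ not file_schedule)) is O(file_schedule ⊃ not open_valve), and O(file_schedule) is already established, so O(not open_valve).
Premise 3 is O(not timestamp_deed ⊃ open_valve); contrapositively O(not open_valve ⊃ timestamp_deed). Since O(not open_valve) holds, K gives O(timestamp_deed).
From O(timestamp_deed) and premise 4, O(timestamp_deed ⊃ not flag_charter), we obtain O(not flag_charter).
However, F(not flag_charter) at premise 2 amounts to O(flag_charter).
We now have both O(not flag_charter) and O(flag_charter) — flag_charter is simultaneously obligatory and forbidden, violating the D-axiom.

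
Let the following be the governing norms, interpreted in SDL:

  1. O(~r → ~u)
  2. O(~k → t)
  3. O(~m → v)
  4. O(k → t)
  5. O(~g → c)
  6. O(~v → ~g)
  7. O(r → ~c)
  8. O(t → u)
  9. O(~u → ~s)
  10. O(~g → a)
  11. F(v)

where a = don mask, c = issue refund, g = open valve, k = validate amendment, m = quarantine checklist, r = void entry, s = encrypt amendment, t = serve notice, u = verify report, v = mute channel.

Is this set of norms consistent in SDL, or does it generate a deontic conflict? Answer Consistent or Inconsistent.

Inconsistent

Premises 2 and 4 cover both cases: O(~k → t) and O(k → t). Since ~k ∨ k is a tautology, O(t) follows.
From O(t) and premise 8, O(t → u), we obtain O(u).
Premise 1 is O(~r → ~u); contrapositively O(u → r). Since O(u) holds, K gives O(r).
From O(r) and premise 7, O(r → ~c), we obtain O(~c).
The contrapositive of premise 5 (O(~g → c)) is O(~c → g), and O(~c) is already established, so O(g).
Premise 6, O(~v → ~g), contraposes to O(g → v); with O(g) we get O(v).
Yet premise 11 is F(v), i.e. O(~v).
We now have both O(v) and O(~v) — v is simultaneously obligatory and forbidden, violating the D-axiom.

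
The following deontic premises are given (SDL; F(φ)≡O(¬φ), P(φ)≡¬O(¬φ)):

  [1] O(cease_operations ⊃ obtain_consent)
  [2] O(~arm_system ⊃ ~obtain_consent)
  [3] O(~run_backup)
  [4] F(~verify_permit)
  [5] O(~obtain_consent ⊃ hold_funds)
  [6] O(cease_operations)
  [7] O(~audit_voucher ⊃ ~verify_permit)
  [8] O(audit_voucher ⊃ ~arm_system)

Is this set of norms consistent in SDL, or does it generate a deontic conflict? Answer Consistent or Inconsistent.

Inconsistent

Premise 6 states O(cease_operations) outright.
Premise 1 is O(cease_operations ⊃ obtain_consent); since O(cease_operations), deontic closure gives O(obtain_consent).
Premise 2 is O(~arm_system ⊃ ~obtain_consent); contrapositively O(obtain_consent ⊃ arm_system). Since O(obtain_consent) holds, K gives O(arm_system).
Premise 8, O(audit_voucher ⊃ ~arm_system), contraposes to O(arm_system ⊃ ~audit_voucher); with O(arm_system) we get O(~audit_voucher).
Premise 7 is O(~audit_voucher ⊃ ~verify_permit); since O(~audit_voucher), deontic closure gives O(~verify_permit).
But premise 4, F(~verify_permit), means O(verify_permit).
We now have both O(~verify_permit) and O(verify_permit) — verify_permit is simultaneously obligatory and forbidden, violating the D-axiom.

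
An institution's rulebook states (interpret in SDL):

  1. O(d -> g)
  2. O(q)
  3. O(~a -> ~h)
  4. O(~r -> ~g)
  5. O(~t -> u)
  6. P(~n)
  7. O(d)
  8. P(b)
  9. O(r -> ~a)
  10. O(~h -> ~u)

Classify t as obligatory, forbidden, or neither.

Obligatory

From premise 7 we have O(d).
Premise 1 is O(d -> g); since O(d), deontic closure gives O(g).
The contrapositive of premise 4 (O(~r -> ~g)) is O(g -> r), and O(g) is already established, so O(r).
Premise 9 is O(r -> ~a); since O(r), deontic closure gives O(~a).
With premise 3, O(~a -> ~h), the K-axiom yields O(~h).
Premise 10 is O(~h -> ~u); since O(~h), deontic closure gives O(~u).
The contrapositive of premise 5 (O(~t -> u)) is O(~u -> t), and O(~u) is already established, so O(t).
Premises 2, 6, 8 do not contribute to this derivation.
Hence t is obligatory.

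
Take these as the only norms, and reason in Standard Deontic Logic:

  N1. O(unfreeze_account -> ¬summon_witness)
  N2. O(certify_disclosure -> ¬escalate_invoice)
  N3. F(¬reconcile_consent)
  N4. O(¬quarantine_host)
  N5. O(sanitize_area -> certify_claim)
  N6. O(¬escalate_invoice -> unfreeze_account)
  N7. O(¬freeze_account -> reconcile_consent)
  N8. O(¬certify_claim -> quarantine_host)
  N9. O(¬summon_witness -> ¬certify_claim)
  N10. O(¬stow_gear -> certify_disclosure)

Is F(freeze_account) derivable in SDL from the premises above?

Premise 7 is O(¬freeze_account -> reconcile_consent); even if O(reconcile_consent) held, inferring O(¬freeze_account) would be affirming the consequent — invalid.
No other premise forces O(¬freeze_account). An ideal world satisfying every premise can still have freeze_account true, so F(freeze_account) is not derivable.

No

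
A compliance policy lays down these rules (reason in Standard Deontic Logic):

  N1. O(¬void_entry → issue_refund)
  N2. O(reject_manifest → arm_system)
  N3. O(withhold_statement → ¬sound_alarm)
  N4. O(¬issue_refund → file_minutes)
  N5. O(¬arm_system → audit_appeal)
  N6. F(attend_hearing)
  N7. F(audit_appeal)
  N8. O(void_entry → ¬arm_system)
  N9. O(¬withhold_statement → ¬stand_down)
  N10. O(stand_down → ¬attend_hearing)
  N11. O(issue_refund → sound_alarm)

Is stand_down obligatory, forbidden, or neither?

Forbidden

Premise 7 is F(audit_appeal), i.e. O(¬audit_appeal).
Premise 5 is O(¬arm_system → audit_appeal); contrapositively O(¬audit_appeal → arm_system). Since O(¬audit_appeal) holds, K gives O(arm_system).
The contrapositive of premise 8 (O(void_entry → ¬arm_system)) is O(arm_system → ¬void_entry), and O(arm_system) is already established, so O(¬void_entry).
Applying K to premise 1 (O(¬void_entry → issue_refund)) and O(¬void_entry) yields O(issue_refund).
Premise 11 is O(issue_refund → sound_alarm); since O(issue_refund), deontic closure gives O(sound_alarm).
Premise 3, O(withhold_statement → ¬sound_alarm), contraposes to O(sound_alarm → ¬withhold_statement); with O(sound_alarm) we get O(¬withhold_statement).
Applying K to premise 9 (O(¬withhold_statement → ¬stand_down)) and O(¬withhold_statement) yields O(¬stand_down).
Premises 2, 4, 6, 10 do not contribute to this derivation.
Thus O(¬stand_down), which is F(stand_down): stand_down is forbidden.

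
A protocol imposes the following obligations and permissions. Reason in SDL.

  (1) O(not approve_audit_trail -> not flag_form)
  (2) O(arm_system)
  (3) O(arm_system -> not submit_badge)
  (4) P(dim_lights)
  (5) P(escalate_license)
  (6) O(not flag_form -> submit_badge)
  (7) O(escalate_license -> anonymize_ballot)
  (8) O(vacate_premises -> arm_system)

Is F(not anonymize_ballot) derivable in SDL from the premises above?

Premise 7 is O(escalate_license -> anonymize_ballot), but O(escalate_license) is not derivable from the premises (the permission P(escalate_license) asserts only not O(not escalate_license), not O(escalate_license)), so it does not yield O(anonymize_ballot).
No other premise forces O(anonymize_ballot). An ideal world satisfying every premise can still have not anonymize_ballot true, so F(not anonymize_ballot) is not derivable.

No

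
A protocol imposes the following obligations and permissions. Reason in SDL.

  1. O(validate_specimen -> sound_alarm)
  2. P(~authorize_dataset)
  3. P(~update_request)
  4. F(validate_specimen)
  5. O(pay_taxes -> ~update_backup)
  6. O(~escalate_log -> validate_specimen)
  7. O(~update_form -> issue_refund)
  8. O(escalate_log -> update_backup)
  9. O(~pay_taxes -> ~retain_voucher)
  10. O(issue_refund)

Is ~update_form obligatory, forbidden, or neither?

Neither

Premise 7 is O(~update_form -> issue_refund); even if O(issue_refund) held, inferring O(~update_form) would be affirming the consequent — invalid.
No premise or chain of K-axiom applications forces O(~update_form), and none forces O(update_form). So ~update_form is neither obligatory nor forbidden under these norms.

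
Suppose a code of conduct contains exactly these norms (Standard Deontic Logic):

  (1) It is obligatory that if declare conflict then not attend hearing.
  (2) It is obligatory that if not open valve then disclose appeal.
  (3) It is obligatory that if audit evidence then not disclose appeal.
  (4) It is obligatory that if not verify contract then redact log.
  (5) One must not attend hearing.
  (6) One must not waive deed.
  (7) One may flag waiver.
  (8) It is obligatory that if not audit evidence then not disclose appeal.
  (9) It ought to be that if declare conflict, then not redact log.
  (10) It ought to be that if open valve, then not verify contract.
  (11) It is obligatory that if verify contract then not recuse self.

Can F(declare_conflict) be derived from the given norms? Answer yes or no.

Yes

Premises 3 and 8 are O(audit_evidence → ¬disclose_appeal) and O(¬audit_evidence → ¬disclose_appeal); every ideal world satisfies audit_evidence or ¬audit_evidence, so in either case ¬disclose_appeal holds — hence O(¬disclose_appeal).
Premise 2 is O(¬open_valve → disclose_appeal); contrapositively O(¬disclose_appeal → open_valve). Since O(¬disclose_appeal) holds, K gives O(open_valve).
Applying K to premise 10 (O(open_valve → ¬verify_contract)) and O(open_valve) yields O(¬verify_contract).
Premise 4 is O(¬verify_contract → redact_log); since O(¬verify_contract), deontic closure gives O(redact_log).
Premise 9 is O(declare_conflict → ¬redact_log); contrapositively O(redact_log → ¬declare_conflict). Since O(redact_log) holds, K gives O(¬declare_conflict).
Premises 1, 5, 6, 7, 11 do not contribute to this derivation.
So O(¬declare_conflict) holds, i.e. F(declare_conflict). The claim follows.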